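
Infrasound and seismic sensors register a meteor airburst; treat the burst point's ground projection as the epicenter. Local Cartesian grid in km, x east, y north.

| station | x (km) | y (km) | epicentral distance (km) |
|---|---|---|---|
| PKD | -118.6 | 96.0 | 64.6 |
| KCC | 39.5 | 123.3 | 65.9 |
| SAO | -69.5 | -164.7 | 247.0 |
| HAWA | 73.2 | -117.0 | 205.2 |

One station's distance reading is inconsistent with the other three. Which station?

Solve using three stations at a time. Using KCC, SAO, HAWA (subtract circle equations pairwise → linear system) gives (x, y) ≈ (-3.5, 73.3).
Distances from that point to each station vs reported:
  PKD: calculated 117.3 vs reported 64.6 → residual 52.7 km
  KCC: calculated 65.9 vs reported 65.9 → residual 0.0 km
  SAO: calculated 247.0 vs reported 247.0 → residual 0.0 km
  HAWA: calculated 205.2 vs reported 205.2 → residual 0.0 km
KCC, SAO, HAWA are mutually consistent (residuals ≈ 0); PKD is off by 52.7 km.

PKD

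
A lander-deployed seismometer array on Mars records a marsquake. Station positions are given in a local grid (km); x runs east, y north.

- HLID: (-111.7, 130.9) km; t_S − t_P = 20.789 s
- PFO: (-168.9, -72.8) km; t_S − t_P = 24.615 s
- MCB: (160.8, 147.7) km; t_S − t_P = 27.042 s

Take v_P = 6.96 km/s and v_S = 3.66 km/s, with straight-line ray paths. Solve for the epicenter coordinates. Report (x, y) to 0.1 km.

(-0.5, 15.2)

Distance from S−P lag: d = Δt · v_P v_S / (v_P − v_S) = Δt · (6.96·3.66)/(6.96−3.66) ≈ 7.7193·Δt.
So d_HLID = 160.48, d_PFO = 190.01, d_MCB = 208.74 km.
Circle about each station: (x + 111.7)² + (y − 130.9)² = 160.48²; (x + 168.9)² + (y + 72.8)² = 190.01²; (x − 160.8)² + (y − 147.7)² = 208.74².
Subtracting the HLID equation from the PFO and MCB equations removes the quadratic terms:
-114.4 x − 407.4 y = -6134.62
545.0 x + 33.6 y = 241.67
Solving the 2×2 system: x ≈ -0.5, y ≈ 15.2 km.
Check against HLID (with the unrounded x, y): √((x + 111.7)²+(y − 130.9)²) = 160.48 ≈ 160.48 km. ✓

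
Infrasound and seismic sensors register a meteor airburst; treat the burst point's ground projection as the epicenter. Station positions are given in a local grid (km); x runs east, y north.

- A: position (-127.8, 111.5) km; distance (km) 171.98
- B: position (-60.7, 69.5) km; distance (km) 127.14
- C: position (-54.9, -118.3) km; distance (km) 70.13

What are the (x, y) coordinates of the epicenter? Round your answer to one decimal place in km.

Circle about each station: (x + 127.8)² + (y − 111.5)² = 171.98²; (x + 60.7)² + (y − 69.5)² = 127.14²; (x + 54.9)² + (y + 118.3)² = 70.13².
Subtracting the A equation from the B and C equations removes the quadratic terms:
134.2 x − 84.0 y = -6837.81
145.8 x − 459.6 y = 12902.71
Solving the 2×2 system: x ≈ -85.5, y ≈ -55.2 km.
Check against A (with the unrounded x, y): √((x + 127.8)²+(y − 111.5)²) = 171.98 ≈ 171.98 km. ✓

-85.5 km east, -55.2 km north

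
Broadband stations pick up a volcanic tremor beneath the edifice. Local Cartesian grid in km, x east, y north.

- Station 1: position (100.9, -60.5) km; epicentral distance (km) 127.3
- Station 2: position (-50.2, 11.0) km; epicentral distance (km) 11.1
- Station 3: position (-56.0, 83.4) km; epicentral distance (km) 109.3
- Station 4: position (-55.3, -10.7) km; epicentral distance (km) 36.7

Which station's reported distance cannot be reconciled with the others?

Station 2

Solve using three stations at a time. Using Station 1, Station 3, Station 4 (subtract circle equations pairwise → linear system) gives (x, y) ≈ (-19.7, -19.7).
Distances from that point to each station vs reported:
  Station 1: calculated 127.3 vs reported 127.3 → residual 0.0 km
  Station 2: calculated 43.3 vs reported 11.1 → residual 32.2 km
  Station 3: calculated 109.3 vs reported 109.3 → residual 0.0 km
  Station 4: calculated 36.7 vs reported 36.7 → residual 0.0 km
Station 1, Station 3, Station 4 are mutually consistent (residuals ≈ 0); Station 2 is off by 32.2 km.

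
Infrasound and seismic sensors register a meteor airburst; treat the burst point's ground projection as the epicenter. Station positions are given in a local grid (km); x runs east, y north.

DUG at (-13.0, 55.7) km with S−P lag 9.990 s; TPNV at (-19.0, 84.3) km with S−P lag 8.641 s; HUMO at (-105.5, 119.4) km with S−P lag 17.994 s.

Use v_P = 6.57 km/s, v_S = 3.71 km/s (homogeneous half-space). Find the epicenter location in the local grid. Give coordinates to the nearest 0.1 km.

(47.8, 115.3)

Distance from S−P lag: d = Δt · v_P v_S / (v_P − v_S) = Δt · (6.57·3.71)/(6.57−3.71) ≈ 8.5226·Δt.
So d_DUG = 85.14, d_TPNV = 73.64, d_HUMO = 153.36 km.
Circle about each station: (x + 13.0)² + (y − 55.7)² = 85.14²; (x + 19.0)² + (y − 84.3)² = 73.64²; (x + 105.5)² + (y − 119.4)² = 153.36².
Subtracting the DUG equation from the TPNV and HUMO equations removes the quadratic terms:
-12.0 x + 57.2 y = 6021.97
-185.0 x + 127.4 y = 5844.65
Solving the 2×2 system: x ≈ 47.8, y ≈ 115.3 km.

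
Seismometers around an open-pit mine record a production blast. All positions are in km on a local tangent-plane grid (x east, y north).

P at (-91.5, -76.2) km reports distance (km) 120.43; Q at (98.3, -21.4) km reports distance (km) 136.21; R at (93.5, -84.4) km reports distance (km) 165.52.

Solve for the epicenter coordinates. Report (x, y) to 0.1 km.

Circle about each station: (x + 91.5)² + (y + 76.2)² = 120.43²; (x − 98.3)² + (y + 21.4)² = 136.21²; (x − 93.5)² + (y + 84.4)² = 165.52².
Subtracting pairs of circle equations eliminates x²+y² and gives linear equations (the radical axes):
379.6 x + 109.6 y = -8107.62
370.0 x − 16.4 y = -11206.57
Solving the 2×2 system: x ≈ -29.1, y ≈ 26.8 km.
Check against P (with the unrounded x, y): √((x + 91.5)²+(y + 76.2)²) = 120.44 ≈ 120.43 km. ✓

-29.1 km east, 26.8 km north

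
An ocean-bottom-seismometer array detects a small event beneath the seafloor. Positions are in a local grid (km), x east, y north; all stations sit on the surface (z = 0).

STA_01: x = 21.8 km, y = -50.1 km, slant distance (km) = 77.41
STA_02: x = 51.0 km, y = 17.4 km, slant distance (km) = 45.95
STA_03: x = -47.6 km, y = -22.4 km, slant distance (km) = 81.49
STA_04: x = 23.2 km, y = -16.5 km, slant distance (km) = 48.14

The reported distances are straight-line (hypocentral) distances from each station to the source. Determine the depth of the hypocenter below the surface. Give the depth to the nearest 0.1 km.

Each station gives a sphere (x−x_i)² + (y−y_i)² + z² = d_i² (stations at z=0).
Subtracting the STA_01 sphere from STA_02 and STA_03: z² cancels, leaving linear equations in x and y:
58.4 x + 135.0 y = 3799.42
-138.8 x + 55.4 y = -866.04
Solving: x ≈ 14.900, y ≈ 21.698 km (keep extra digits for the depth step; rounded: 14.9, 21.7).
Then from the STA_01 sphere: z² = 77.41² − (x − 21.8)² − (y + 50.1)² with x = 14.900, y = 21.698, so z ≈ 28.102 ≈ 28.1 km.

z ≈ 28.1 km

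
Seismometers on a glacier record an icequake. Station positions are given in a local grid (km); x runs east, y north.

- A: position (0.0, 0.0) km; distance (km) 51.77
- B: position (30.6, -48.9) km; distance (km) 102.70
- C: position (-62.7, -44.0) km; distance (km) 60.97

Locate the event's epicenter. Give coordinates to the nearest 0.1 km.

x ≈ -49.4 km, y ≈ 15.5 km

Circle about each station: x² + y² = 51.77²; (x − 30.6)² + (y + 48.9)² = 102.70²; (x + 62.7)² + (y + 44.0)² = 60.97².
Subtracting pairs of circle equations eliminates x²+y² and gives linear equations (the radical axes):
61.2 x − 97.8 y = -4539.59
-125.4 x − 88.0 y = 4830.08
Solving the 2×2 system: x ≈ -49.4, y ≈ 15.5 km.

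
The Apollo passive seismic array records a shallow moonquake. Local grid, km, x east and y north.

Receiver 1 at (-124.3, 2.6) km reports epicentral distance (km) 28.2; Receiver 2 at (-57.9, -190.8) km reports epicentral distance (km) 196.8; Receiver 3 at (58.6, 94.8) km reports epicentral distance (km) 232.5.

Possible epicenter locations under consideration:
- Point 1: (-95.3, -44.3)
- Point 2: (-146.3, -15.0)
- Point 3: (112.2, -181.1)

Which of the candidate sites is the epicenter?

For each candidate, compare |candidate − station| to the reported distance:
Point 1: residuals Receiver 1 26.9, Receiver 2 45.6, Receiver 3 25.1 → max 45.6 km
Point 2: residuals Receiver 1 0.0, Receiver 2 0.0, Receiver 3 0.0 → max 0.0 km
Point 3: residuals Receiver 1 271.3, Receiver 2 26.4, Receiver 3 48.6 → max 271.3 km
Only Point 2 has all residuals ≈ 0.

Point 2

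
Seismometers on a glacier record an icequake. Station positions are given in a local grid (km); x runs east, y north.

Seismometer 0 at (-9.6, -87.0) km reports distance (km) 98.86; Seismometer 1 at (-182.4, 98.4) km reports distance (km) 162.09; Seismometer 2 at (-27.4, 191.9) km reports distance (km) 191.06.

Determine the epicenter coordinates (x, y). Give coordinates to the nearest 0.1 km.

Circle about each station: (x + 9.6)² + (y + 87.0)² = 98.86²; (x + 182.4)² + (y − 98.4)² = 162.09²; (x + 27.4)² + (y − 191.9)² = 191.06².
Subtracting pairs of circle equations eliminates x²+y² and gives linear equations (the radical axes):
-345.6 x + 370.8 y = 18791.29
-35.6 x + 557.8 y = 3184.59
Solving the 2×2 system: x ≈ -51.8, y ≈ 2.4 km.

-51.8 km east, 2.4 km north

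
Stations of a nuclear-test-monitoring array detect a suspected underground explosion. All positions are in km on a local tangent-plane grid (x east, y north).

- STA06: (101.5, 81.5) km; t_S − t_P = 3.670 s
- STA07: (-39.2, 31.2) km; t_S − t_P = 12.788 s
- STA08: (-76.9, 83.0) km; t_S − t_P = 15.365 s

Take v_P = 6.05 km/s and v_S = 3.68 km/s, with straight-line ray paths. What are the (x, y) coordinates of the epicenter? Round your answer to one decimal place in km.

Distance from S−P lag: d = Δt · v_P v_S / (v_P − v_S) = Δt · (6.05·3.68)/(6.05−3.68) ≈ 9.3941·Δt.
So d_STA06 = 34.48, d_STA07 = 120.13, d_STA08 = 144.34 km.
Circle about each station: (x − 101.5)² + (y − 81.5)² = 34.48²; (x + 39.2)² + (y − 31.2)² = 120.13²; (x + 76.9)² + (y − 83.0)² = 144.34².
Subtracting pairs of circle equations eliminates x²+y² and gives linear equations (the radical axes):
-281.4 x − 100.6 y = -27676.77
-356.8 x + 3.0 y = -23787.06
Solving the 2×2 system: x ≈ 67.4, y ≈ 86.6 km.

x ≈ 67.4 km, y ≈ 86.6 km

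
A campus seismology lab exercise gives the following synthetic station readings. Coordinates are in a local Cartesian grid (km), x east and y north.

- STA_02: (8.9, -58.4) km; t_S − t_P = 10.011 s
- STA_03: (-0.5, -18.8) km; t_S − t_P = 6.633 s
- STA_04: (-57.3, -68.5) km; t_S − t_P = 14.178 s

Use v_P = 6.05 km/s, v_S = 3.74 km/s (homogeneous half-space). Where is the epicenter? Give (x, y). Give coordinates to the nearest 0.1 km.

33.6 km east, 36.5 km north

Distance from S−P lag: d = Δt · v_P v_S / (v_P − v_S) = Δt · (6.05·3.74)/(6.05−3.74) ≈ 9.7952·Δt.
So d_STA_02 = 98.06, d_STA_03 = 64.97, d_STA_04 = 138.88 km.
Circle about each station: (x − 8.9)² + (y + 58.4)² = 98.06²; (x + 0.5)² + (y + 18.8)² = 64.97²; (x + 57.3)² + (y + 68.5)² = 138.88².
Subtracting the STA_02 equation from the STA_03 and STA_04 equations removes the quadratic terms:
-18.8 x + 79.2 y = 2258.58
-132.4 x − 20.2 y = -5186.12
Solving the 2×2 system: x ≈ 33.6, y ≈ 36.5 km.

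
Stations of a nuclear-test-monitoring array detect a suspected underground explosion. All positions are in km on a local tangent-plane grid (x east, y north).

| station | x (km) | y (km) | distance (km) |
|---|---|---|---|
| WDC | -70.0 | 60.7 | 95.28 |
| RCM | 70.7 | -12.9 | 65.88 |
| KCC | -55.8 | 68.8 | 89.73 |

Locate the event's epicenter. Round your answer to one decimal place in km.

Circle about each station: (x + 70.0)² + (y − 60.7)² = 95.28²; (x − 70.7)² + (y + 12.9)² = 65.88²; (x + 55.8)² + (y − 68.8)² = 89.73².
Subtracting the WDC equation from the RCM and KCC equations removes the quadratic terms:
281.4 x − 147.2 y = 1318.51
28.4 x + 16.2 y = 289.40
Solving the 2×2 system: x ≈ 7.3, y ≈ 5.0 km.

x ≈ 7.3 km, y ≈ 5.0 km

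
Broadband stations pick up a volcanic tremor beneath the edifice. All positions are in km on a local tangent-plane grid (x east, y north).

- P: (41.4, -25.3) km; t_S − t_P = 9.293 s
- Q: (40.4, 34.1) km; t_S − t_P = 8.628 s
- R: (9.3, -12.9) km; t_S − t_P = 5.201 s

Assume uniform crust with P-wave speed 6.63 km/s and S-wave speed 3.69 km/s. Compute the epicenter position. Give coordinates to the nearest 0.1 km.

x ≈ -27.3 km, y ≈ 10.2 km

Distance from S−P lag: d = Δt · v_P v_S / (v_P − v_S) = Δt · (6.63·3.69)/(6.63−3.69) ≈ 8.3213·Δt.
So d_P = 77.33, d_Q = 71.80, d_R = 43.28 km.
Circle about each station: (x − 41.4)² + (y + 25.3)² = 77.33²; (x − 40.4)² + (y − 34.1)² = 71.80²; (x − 9.3)² + (y + 12.9)² = 43.28².
Subtracting the P equation from the Q and R equations removes the quadratic terms:
-2.0 x + 118.8 y = 1265.61
-64.2 x + 24.8 y = 2005.62
Solving the 2×2 system: x ≈ -27.3, y ≈ 10.2 km.
Check against P (with the unrounded x, y): √((x − 41.4)²+(y + 25.3)²) = 77.33 ≈ 77.33 km. ✓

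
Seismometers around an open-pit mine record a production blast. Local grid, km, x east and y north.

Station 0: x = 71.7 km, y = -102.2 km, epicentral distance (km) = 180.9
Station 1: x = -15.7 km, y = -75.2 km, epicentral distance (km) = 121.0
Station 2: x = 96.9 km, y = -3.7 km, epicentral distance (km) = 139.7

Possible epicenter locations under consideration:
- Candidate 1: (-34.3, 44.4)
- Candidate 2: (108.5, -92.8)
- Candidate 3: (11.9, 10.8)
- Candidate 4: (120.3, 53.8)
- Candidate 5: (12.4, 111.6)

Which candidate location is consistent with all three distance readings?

For each candidate, compare |candidate − station| to the reported distance:
Candidate 1: residuals Station 0 0.0, Station 1 0.0, Station 2 0.0 → max 0.0 km
Candidate 2: residuals Station 0 142.9, Station 1 4.4, Station 2 49.8 → max 142.9 km
Candidate 3: residuals Station 0 53.1, Station 1 30.7, Station 2 53.5 → max 53.5 km
Candidate 4: residuals Station 0 17.5, Station 1 66.4, Station 2 77.6 → max 77.6 km
Candidate 5: residuals Station 0 41.0, Station 1 67.9, Station 2 3.2 → max 67.9 km
Only Candidate 1 has all residuals ≈ 0.

Candidate 1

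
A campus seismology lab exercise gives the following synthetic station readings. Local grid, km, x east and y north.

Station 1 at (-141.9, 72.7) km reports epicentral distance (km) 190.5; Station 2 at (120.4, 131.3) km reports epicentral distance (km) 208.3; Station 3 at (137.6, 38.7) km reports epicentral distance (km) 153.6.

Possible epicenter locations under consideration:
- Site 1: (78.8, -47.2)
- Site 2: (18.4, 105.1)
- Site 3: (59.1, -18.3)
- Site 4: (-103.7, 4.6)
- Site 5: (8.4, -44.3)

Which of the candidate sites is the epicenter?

For each candidate, compare |candidate − station| to the reported distance:
Site 1: residuals Station 1 60.7, Station 2 25.0, Station 3 49.5 → max 60.7 km
Site 2: residuals Station 1 27.0, Station 2 103.0, Station 3 17.2 → max 103.0 km
Site 3: residuals Station 1 30.1, Station 2 46.6, Station 3 56.6 → max 56.6 km
Site 4: residuals Station 1 112.4, Station 2 49.1, Station 3 90.1 → max 112.4 km
Site 5: residuals Station 1 0.0, Station 2 0.0, Station 3 0.0 → max 0.0 km
Only Site 5 has all residuals ≈ 0.

Site 5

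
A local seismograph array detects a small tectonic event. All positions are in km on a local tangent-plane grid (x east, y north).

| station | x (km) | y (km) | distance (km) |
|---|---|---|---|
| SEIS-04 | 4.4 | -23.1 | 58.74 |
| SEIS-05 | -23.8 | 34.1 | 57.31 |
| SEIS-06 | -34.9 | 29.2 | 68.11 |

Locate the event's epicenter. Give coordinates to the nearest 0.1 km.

(33.2, 28.1)

Circle about each station: (x − 4.4)² + (y + 23.1)² = 58.74²; (x + 23.8)² + (y − 34.1)² = 57.31²; (x + 34.9)² + (y − 29.2)² = 68.11².
Subtracting pairs of circle equations eliminates x²+y² and gives linear equations (the radical axes):
-56.4 x + 114.4 y = 1342.23
-78.6 x + 104.6 y = 329.10
Solving the 2×2 system: x ≈ 33.2, y ≈ 28.1 km.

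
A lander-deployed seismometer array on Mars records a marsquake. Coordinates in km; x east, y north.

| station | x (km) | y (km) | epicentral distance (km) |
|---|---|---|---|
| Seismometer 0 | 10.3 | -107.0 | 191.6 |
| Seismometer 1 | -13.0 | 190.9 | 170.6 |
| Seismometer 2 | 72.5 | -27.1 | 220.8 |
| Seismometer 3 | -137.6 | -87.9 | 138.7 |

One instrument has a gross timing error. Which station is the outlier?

Seismometer 2

Solve using three stations at a time. Using Seismometer 0, Seismometer 1, Seismometer 3 (subtract circle equations pairwise → linear system) gives (x, y) ≈ (-104.1, 46.7).
Distances from that point to each station vs reported:
  Seismometer 0: calculated 191.6 vs reported 191.6 → residual 0.0 km
  Seismometer 1: calculated 170.6 vs reported 170.6 → residual 0.0 km
  Seismometer 2: calculated 191.4 vs reported 220.8 → residual 29.4 km
  Seismometer 3: calculated 138.7 vs reported 138.7 → residual 0.0 km
Seismometer 0, Seismometer 1, Seismometer 3 are mutually consistent (residuals ≈ 0); Seismometer 2 is off by 29.4 km.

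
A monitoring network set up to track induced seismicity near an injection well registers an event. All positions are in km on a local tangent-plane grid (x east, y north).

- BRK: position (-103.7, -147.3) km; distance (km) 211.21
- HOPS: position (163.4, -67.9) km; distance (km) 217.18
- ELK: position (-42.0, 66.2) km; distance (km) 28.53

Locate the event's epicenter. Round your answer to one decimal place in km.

(-20.9, 47.0)

Circle about each station: (x + 103.7)² + (y + 147.3)² = 211.21²; (x − 163.4)² + (y + 67.9)² = 217.18²; (x + 42.0)² + (y − 66.2)² = 28.53².
Subtracting pairs of circle equations eliminates x²+y² and gives linear equations (the radical axes):
534.2 x + 158.8 y = -3698.50
123.4 x + 427.0 y = 17491.16
Solving the 2×2 system: x ≈ -20.9, y ≈ 47.0 km.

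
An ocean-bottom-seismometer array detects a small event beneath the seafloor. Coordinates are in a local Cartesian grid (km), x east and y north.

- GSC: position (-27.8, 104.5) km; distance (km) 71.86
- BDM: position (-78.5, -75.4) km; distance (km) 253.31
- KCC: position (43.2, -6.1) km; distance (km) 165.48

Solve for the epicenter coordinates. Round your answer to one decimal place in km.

Circle about each station: (x + 27.8)² + (y − 104.5)² = 71.86²; (x + 78.5)² + (y + 75.4)² = 253.31²; (x − 43.2)² + (y + 6.1)² = 165.48².
Subtracting the GSC equation from the BDM and KCC equations removes the quadratic terms:
-101.4 x − 359.8 y = -58847.78
142.0 x − 221.2 y = -32009.41
Solving the 2×2 system: x ≈ 20.4, y ≈ 157.8 km.
Check against GSC (with the unrounded x, y): √((x + 27.8)²+(y − 104.5)²) = 71.87 ≈ 71.86 km. ✓

20.4 km east, 157.8 km north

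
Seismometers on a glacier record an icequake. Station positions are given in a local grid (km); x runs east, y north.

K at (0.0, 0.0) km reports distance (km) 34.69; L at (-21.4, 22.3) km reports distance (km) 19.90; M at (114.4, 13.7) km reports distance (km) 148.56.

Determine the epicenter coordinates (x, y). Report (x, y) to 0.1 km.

Circle about each station: x² + y² = 34.69²; (x + 21.4)² + (y − 22.3)² = 19.90²; (x − 114.4)² + (y − 13.7)² = 148.56².
Subtracting the K equation from the L and M equations removes the quadratic terms:
-42.8 x + 44.6 y = 1762.64
228.8 x + 27.4 y = -7591.63
Solving the 2×2 system: x ≈ -34.0, y ≈ 6.9 km.

-34.0 km east, 6.9 km north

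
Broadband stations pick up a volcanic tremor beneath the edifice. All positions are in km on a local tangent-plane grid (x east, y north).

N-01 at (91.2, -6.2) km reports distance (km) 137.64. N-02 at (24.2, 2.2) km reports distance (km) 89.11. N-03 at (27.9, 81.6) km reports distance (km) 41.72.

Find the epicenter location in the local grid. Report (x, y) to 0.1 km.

Circle about each station: (x − 91.2)² + (y + 6.2)² = 137.64²; (x − 24.2)² + (y − 2.2)² = 89.11²; (x − 27.9)² + (y − 81.6)² = 41.72².
Subtracting pairs of circle equations eliminates x²+y² and gives linear equations (the radical axes):
-134.0 x + 16.8 y = 3238.78
-126.6 x + 175.6 y = 16285.30
Solving the 2×2 system: x ≈ -13.8, y ≈ 82.8 km.
Check against N-01 (with the unrounded x, y): √((x − 91.2)²+(y + 6.2)²) = 137.64 ≈ 137.64 km. ✓

-13.8 km east, 82.8 km north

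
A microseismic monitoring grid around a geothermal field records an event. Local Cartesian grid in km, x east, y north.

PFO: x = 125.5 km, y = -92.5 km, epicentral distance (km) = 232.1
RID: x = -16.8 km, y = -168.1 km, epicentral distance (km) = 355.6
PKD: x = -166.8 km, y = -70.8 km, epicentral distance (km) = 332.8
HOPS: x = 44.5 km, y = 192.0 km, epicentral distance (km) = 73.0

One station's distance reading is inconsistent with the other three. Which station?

RID

Solve using three stations at a time. Using PFO, PKD, HOPS (subtract circle equations pairwise → linear system) gives (x, y) ≈ (92.9, 137.3).
Distances from that point to each station vs reported:
  PFO: calculated 232.1 vs reported 232.1 → residual 0.0 km
  RID: calculated 324.5 vs reported 355.6 → residual 31.1 km
  PKD: calculated 332.8 vs reported 332.8 → residual 0.0 km
  HOPS: calculated 73.0 vs reported 73.0 → residual 0.0 km
PFO, PKD, HOPS are mutually consistent (residuals ≈ 0); RID is off by 31.1 km.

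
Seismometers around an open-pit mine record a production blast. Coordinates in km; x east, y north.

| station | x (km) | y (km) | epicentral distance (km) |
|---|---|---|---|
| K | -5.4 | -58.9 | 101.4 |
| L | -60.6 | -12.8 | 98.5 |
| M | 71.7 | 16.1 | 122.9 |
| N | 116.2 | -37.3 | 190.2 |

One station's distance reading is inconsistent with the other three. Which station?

Solve using three stations at a time. Using L, M, N (subtract circle equations pairwise → linear system) gives (x, y) ≈ (-32.3, 81.5).
Distances from that point to each station vs reported:
  K: calculated 142.9 vs reported 101.4 → residual 41.5 km
  L: calculated 98.4 vs reported 98.5 → residual 0.1 km
  M: calculated 122.9 vs reported 122.9 → residual 0.0 km
  N: calculated 190.2 vs reported 190.2 → residual 0.0 km
L, M, N are mutually consistent (residuals ≈ 0); K is off by 41.5 km.

K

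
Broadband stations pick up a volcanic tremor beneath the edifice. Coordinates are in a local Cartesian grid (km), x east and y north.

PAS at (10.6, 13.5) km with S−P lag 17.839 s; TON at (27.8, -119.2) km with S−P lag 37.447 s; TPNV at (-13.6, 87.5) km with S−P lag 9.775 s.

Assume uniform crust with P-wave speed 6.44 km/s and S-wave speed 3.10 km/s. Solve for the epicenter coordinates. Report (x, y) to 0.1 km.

Distance from S−P lag: d = Δt · v_P v_S / (v_P − v_S) = Δt · (6.44·3.10)/(6.44−3.10) ≈ 5.9772·Δt.
So d_PAS = 106.63, d_TON = 223.83, d_TPNV = 58.43 km.
Circle about each station: (x − 10.6)² + (y − 13.5)² = 106.63²; (x − 27.8)² + (y + 119.2)² = 223.83²; (x + 13.6)² + (y − 87.5)² = 58.43².
Subtracting pairs of circle equations eliminates x²+y² and gives linear equations (the radical axes):
34.4 x − 265.4 y = -24043.04
-48.4 x + 148.0 y = 15502.49
Solving the 2×2 system: x ≈ -71.7, y ≈ 81.3 km.

(-71.7, 81.3)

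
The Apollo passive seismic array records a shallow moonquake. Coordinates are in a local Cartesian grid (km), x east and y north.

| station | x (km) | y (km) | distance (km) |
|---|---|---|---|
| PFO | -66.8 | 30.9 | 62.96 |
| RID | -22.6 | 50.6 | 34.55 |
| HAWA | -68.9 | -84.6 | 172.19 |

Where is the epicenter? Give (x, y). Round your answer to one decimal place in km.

x ≈ -32.5 km, y ≈ 83.7 km

Circle about each station: (x + 66.8)² + (y − 30.9)² = 62.96²; (x + 22.6)² + (y − 50.6)² = 34.55²; (x + 68.9)² + (y + 84.6)² = 172.19².
Subtracting the PFO equation from the RID and HAWA equations removes the quadratic terms:
88.4 x + 39.4 y = 424.33
-4.2 x − 231.0 y = -19198.11
Solving the 2×2 system: x ≈ -32.5, y ≈ 83.7 km.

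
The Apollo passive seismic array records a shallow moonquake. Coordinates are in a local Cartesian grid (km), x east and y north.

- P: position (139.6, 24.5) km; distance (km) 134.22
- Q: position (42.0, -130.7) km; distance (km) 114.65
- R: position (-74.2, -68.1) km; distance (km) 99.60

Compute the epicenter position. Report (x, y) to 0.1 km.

Circle about each station: (x − 139.6)² + (y − 24.5)² = 134.22²; (x − 42.0)² + (y + 130.7)² = 114.65²; (x + 74.2)² + (y + 68.1)² = 99.60².
Subtracting pairs of circle equations eliminates x²+y² and gives linear equations (the radical axes):
-195.2 x − 310.4 y = 3628.47
-427.6 x − 185.2 y = -1850.31
Solving the 2×2 system: x ≈ 12.9, y ≈ -19.8 km.

12.9 km east, -19.8 km north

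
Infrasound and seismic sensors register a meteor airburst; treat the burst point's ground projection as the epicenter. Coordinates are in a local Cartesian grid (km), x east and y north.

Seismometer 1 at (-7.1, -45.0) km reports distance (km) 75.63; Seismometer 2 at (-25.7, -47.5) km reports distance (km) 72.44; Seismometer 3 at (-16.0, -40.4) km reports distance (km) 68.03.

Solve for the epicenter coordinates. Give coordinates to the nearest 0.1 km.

-38.5 km east, 23.8 km north

Circle about each station: (x + 7.1)² + (y + 45.0)² = 75.63²; (x + 25.7)² + (y + 47.5)² = 72.44²; (x + 16.0)² + (y + 40.4)² = 68.03².
Subtracting the Seismometer 1 equation from the Seismometer 2 and Seismometer 3 equations removes the quadratic terms:
-37.2 x − 5.0 y = 1313.67
-17.8 x + 9.2 y = 904.57
Solving the 2×2 system: x ≈ -38.5, y ≈ 23.8 km.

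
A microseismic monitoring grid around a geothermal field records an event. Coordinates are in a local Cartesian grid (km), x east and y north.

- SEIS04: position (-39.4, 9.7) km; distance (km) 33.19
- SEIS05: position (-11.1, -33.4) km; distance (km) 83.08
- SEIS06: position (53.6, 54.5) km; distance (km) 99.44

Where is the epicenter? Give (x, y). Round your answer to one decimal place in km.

-45.1 km east, 42.4 km north

Circle about each station: (x + 39.4)² + (y − 9.7)² = 33.19²; (x + 11.1)² + (y + 33.4)² = 83.08²; (x − 53.6)² + (y − 54.5)² = 99.44².
Subtracting pairs of circle equations eliminates x²+y² and gives linear equations (the radical axes):
56.6 x − 86.2 y = -6208.39
186.0 x + 89.6 y = -4589.98
Solving the 2×2 system: x ≈ -45.1, y ≈ 42.4 km.
Check against SEIS04 (with the unrounded x, y): √((x + 39.4)²+(y − 9.7)²) = 33.20 ≈ 33.19 km. ✓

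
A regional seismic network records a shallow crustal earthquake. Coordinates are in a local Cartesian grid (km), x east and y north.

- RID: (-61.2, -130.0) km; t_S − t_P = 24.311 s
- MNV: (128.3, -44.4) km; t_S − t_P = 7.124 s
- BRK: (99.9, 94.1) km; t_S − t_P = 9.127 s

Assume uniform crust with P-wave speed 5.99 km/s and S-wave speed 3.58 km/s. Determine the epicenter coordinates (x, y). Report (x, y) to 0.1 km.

Distance from S−P lag: d = Δt · v_P v_S / (v_P − v_S) = Δt · (5.99·3.58)/(5.99−3.58) ≈ 8.8980·Δt.
So d_RID = 216.32, d_MNV = 63.39, d_BRK = 81.21 km.
Circle about each station: (x + 61.2)² + (y + 130.0)² = 216.32²; (x − 128.3)² + (y + 44.4)² = 63.39²; (x − 99.9)² + (y − 94.1)² = 81.21².
Subtracting the RID equation from the MNV and BRK equations removes the quadratic terms:
379.0 x + 171.2 y = 40562.86
322.2 x + 448.2 y = 38388.66
Solving the 2×2 system: x ≈ 101.2, y ≈ 12.9 km.

(101.2, 12.9)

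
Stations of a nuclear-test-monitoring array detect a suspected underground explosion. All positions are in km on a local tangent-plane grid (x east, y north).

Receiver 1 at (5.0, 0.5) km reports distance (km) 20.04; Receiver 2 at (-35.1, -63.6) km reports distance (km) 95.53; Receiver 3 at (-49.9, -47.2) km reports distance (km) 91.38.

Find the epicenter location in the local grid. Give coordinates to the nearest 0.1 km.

Circle about each station: (x − 5.0)² + (y − 0.5)² = 20.04²; (x + 35.1)² + (y + 63.6)² = 95.53²; (x + 49.9)² + (y + 47.2)² = 91.38².
Subtracting the Receiver 1 equation from the Receiver 2 and Receiver 3 equations removes the quadratic terms:
-80.2 x − 128.2 y = -3472.66
-109.8 x − 95.4 y = -3256.10
Solving the 2×2 system: x ≈ 13.4, y ≈ 18.7 km.
Check against Receiver 1 (with the unrounded x, y): √((x − 5.0)²+(y − 0.5)²) = 20.05 ≈ 20.04 km. ✓

13.4 km east, 18.7 km north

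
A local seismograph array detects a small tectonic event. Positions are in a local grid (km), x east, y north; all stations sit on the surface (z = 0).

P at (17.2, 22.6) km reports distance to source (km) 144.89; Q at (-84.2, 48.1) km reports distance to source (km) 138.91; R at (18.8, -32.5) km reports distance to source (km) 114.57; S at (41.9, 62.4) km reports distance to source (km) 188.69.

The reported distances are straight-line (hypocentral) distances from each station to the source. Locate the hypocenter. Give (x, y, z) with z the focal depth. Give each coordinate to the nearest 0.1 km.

(-70.6, -78.9, 54.6)

Each station gives a sphere (x−x_i)² + (y−y_i)² + z² = d_i² (stations at z=0).
Subtracting the P sphere from Q and R: z² cancels, leaving linear equations in x and y:
-202.8 x + 51.0 y = 10293.77
3.2 x − 110.2 y = 8469.92
Solving: x ≈ -70.602, y ≈ -78.910 km (keep extra digits for the depth step; rounded: -70.6, -78.9).
Then from the P sphere: z² = 144.89² − (x − 17.2)² − (y − 22.6)² with x = -70.602, y = -78.910, so z ≈ 54.586 ≈ 54.6 km.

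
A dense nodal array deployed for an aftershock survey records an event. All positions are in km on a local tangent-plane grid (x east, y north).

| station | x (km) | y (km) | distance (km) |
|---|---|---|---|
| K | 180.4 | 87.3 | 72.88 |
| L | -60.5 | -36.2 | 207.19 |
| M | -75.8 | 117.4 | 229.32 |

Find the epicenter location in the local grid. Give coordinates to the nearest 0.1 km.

136.0 km east, 29.5 km north

Circle about each station: (x − 180.4)² + (y − 87.3)² = 72.88²; (x + 60.5)² + (y + 36.2)² = 207.19²; (x + 75.8)² + (y − 117.4)² = 229.32².
Subtracting pairs of circle equations eliminates x²+y² and gives linear equations (the radical axes):
-481.8 x − 247.0 y = -72810.96
-512.4 x + 60.2 y = -67913.22
Solving the 2×2 system: x ≈ 136.0, y ≈ 29.5 km.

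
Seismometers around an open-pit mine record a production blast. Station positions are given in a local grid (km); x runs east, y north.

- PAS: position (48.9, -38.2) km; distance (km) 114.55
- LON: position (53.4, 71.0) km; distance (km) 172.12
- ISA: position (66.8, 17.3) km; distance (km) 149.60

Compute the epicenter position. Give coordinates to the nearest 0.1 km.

-64.5 km east, -54.4 km north

Circle about each station: (x − 48.9)² + (y + 38.2)² = 114.55²; (x − 53.4)² + (y − 71.0)² = 172.12²; (x − 66.8)² + (y − 17.3)² = 149.60².
Subtracting pairs of circle equations eliminates x²+y² and gives linear equations (the radical axes):
9.0 x + 218.4 y = -12461.48
35.8 x + 111.0 y = -8347.38
Solving the 2×2 system: x ≈ -64.5, y ≈ -54.4 km.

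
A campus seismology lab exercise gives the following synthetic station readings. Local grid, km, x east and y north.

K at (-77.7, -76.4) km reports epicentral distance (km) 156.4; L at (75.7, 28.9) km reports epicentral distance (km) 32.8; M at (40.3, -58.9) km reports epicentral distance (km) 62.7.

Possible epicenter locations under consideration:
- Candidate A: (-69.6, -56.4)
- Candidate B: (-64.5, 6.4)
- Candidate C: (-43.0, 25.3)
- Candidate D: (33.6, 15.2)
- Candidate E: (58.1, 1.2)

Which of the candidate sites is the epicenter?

Candidate E

For each candidate, compare |candidate − station| to the reported distance:
Candidate A: residuals K 134.8, L 135.7, M 47.2 → max 135.7 km
Candidate B: residuals K 72.6, L 109.2, M 60.8 → max 109.2 km
Candidate C: residuals K 48.9, L 86.0, M 55.7 → max 86.0 km
Candidate D: residuals K 12.3, L 11.5, M 11.7 → max 12.3 km
Candidate E: residuals K 0.0, L 0.0, M 0.0 → max 0.0 km
Only Candidate E has all residuals ≈ 0.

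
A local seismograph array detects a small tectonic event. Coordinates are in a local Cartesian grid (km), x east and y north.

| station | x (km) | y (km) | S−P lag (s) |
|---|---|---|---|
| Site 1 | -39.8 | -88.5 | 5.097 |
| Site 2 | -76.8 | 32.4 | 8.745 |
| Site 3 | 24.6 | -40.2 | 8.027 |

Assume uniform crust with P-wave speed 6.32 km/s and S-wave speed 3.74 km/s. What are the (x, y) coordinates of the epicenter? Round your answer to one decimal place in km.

(-48.9, -42.7)

Distance from S−P lag: d = Δt · v_P v_S / (v_P − v_S) = Δt · (6.32·3.74)/(6.32−3.74) ≈ 9.1616·Δt.
So d_Site 1 = 46.70, d_Site 2 = 80.12, d_Site 3 = 73.54 km.
Circle about each station: (x + 39.8)² + (y + 88.5)² = 46.70²; (x + 76.8)² + (y − 32.4)² = 80.12²; (x − 24.6)² + (y + 40.2)² = 73.54².
Subtracting pairs of circle equations eliminates x²+y² and gives linear equations (the radical axes):
-74.0 x + 241.8 y = -6706.61
128.8 x + 96.6 y = -10422.33
Solving the 2×2 system: x ≈ -48.9, y ≈ -42.7 km.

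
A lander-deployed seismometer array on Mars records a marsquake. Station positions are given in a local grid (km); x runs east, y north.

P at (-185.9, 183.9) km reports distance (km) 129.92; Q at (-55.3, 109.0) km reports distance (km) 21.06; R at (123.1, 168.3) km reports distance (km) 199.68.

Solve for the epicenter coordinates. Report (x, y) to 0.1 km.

Circle about each station: (x + 185.9)² + (y − 183.9)² = 129.92²; (x + 55.3)² + (y − 109.0)² = 21.06²; (x − 123.1)² + (y − 168.3)² = 199.68².
Subtracting the P equation from the Q and R equations removes the quadratic terms:
261.2 x − 149.8 y = -37003.25
618.0 x − 31.2 y = -47892.42
Solving the 2×2 system: x ≈ -71.3, y ≈ 122.7 km.

(-71.3, 122.7)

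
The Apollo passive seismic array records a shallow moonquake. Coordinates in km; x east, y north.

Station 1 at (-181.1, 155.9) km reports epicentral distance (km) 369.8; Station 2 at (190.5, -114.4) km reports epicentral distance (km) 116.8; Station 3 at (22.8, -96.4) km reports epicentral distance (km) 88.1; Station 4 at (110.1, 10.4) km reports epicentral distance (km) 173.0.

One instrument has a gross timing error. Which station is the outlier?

Solve using three stations at a time. Using Station 2, Station 3, Station 4 (subtract circle equations pairwise → linear system) gives (x, y) ≈ (83.2, -160.5).
Distances from that point to each station vs reported:
  Station 1: calculated 412.3 vs reported 369.8 → residual 42.5 km
  Station 2: calculated 116.8 vs reported 116.8 → residual 0.0 km
  Station 3: calculated 88.1 vs reported 88.1 → residual 0.0 km
  Station 4: calculated 173.0 vs reported 173.0 → residual 0.0 km
Station 2, Station 3, Station 4 are mutually consistent (residuals ≈ 0); Station 1 is off by 42.5 km.

Station 1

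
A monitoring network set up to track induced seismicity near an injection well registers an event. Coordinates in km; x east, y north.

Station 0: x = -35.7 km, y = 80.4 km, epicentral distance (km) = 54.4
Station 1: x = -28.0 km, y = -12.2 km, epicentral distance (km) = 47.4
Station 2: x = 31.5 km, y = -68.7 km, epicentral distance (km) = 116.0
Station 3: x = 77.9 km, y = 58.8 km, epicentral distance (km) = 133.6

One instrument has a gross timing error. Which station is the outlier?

Station 2

Solve using three stations at a time. Using Station 0, Station 1, Station 3 (subtract circle equations pairwise → linear system) gives (x, y) ≈ (-52.2, 28.6).
Distances from that point to each station vs reported:
  Station 0: calculated 54.4 vs reported 54.4 → residual 0.0 km
  Station 1: calculated 47.4 vs reported 47.4 → residual 0.0 km
  Station 2: calculated 128.3 vs reported 116.0 → residual 12.3 km
  Station 3: calculated 133.6 vs reported 133.6 → residual 0.0 km
Station 0, Station 1, Station 3 are mutually consistent (residuals ≈ 0); Station 2 is off by 12.3 km.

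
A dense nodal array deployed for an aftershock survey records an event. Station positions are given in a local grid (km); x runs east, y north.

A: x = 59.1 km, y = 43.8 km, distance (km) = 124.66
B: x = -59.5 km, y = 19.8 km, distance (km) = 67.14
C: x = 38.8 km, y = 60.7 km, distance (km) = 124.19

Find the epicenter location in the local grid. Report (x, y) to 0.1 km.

(-31.9, -41.4)

Circle about each station: (x − 59.1)² + (y − 43.8)² = 124.66²; (x + 59.5)² + (y − 19.8)² = 67.14²; (x − 38.8)² + (y − 60.7)² = 124.19².
Subtracting pairs of circle equations eliminates x²+y² and gives linear equations (the radical axes):
-237.2 x − 48.0 y = 9553.38
-40.6 x + 33.8 y = -104.36
Solving the 2×2 system: x ≈ -31.9, y ≈ -41.4 km.
Check against A (with the unrounded x, y): √((x − 59.1)²+(y − 43.8)²) = 124.66 ≈ 124.66 km. ✓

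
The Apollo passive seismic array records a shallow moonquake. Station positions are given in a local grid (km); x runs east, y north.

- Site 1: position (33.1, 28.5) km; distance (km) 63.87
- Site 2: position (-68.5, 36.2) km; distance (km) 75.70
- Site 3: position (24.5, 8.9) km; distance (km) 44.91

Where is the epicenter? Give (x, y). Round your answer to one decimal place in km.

-13.2 km east, -15.5 km north

Circle about each station: (x − 33.1)² + (y − 28.5)² = 63.87²; (x + 68.5)² + (y − 36.2)² = 75.70²; (x − 24.5)² + (y − 8.9)² = 44.91².
Subtracting the Site 1 equation from the Site 2 and Site 3 equations removes the quadratic terms:
-203.2 x + 15.4 y = 2443.72
-17.2 x − 39.2 y = 834.07
Solving the 2×2 system: x ≈ -13.2, y ≈ -15.5 km.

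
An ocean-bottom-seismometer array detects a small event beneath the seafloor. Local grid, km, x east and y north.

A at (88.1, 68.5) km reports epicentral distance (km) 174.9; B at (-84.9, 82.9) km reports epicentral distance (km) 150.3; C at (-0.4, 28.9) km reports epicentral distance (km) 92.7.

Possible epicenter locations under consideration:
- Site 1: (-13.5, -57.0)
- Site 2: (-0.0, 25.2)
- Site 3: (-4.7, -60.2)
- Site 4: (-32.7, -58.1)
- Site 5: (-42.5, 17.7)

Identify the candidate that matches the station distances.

Site 4

For each candidate, compare |candidate − station| to the reported distance:
Site 1: residuals A 13.4, B 6.8, C 5.8 → max 13.4 km
Site 2: residuals A 76.7, B 47.6, C 89.0 → max 89.0 km
Site 3: residuals A 16.2, B 13.7, C 3.5 → max 16.2 km
Site 4: residuals A 0.1, B 0.1, C 0.1 → max 0.1 km
Site 5: residuals A 34.8, B 72.5, C 49.1 → max 72.5 km
Only Site 4 has all residuals ≈ 0.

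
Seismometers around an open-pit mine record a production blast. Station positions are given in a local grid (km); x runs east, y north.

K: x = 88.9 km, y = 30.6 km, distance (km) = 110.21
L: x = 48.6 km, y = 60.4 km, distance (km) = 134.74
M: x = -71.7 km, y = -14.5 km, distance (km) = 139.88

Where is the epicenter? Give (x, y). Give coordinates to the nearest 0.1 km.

Circle about each station: (x − 88.9)² + (y − 30.6)² = 110.21²; (x − 48.6)² + (y − 60.4)² = 134.74²; (x + 71.7)² + (y + 14.5)² = 139.88².
Subtracting the K equation from the L and M equations removes the quadratic terms:
-80.6 x + 59.6 y = -8838.07
-321.2 x − 90.2 y = -10908.60
Solving the 2×2 system: x ≈ 54.8, y ≈ -74.2 km.

x ≈ 54.8 km, y ≈ -74.2 km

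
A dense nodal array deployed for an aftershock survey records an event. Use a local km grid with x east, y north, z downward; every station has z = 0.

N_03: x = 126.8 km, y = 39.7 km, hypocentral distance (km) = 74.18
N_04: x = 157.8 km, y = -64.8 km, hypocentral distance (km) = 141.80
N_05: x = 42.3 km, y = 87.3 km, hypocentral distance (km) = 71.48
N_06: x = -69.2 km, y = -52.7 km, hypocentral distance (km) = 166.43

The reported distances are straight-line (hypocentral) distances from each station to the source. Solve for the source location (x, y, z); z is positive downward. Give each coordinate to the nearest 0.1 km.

Each station gives a sphere (x−x_i)² + (y−y_i)² + z² = d_i² (stations at z=0).
Subtracting the N_03 sphere from N_04 and N_05: z² cancels, leaving linear equations in x and y:
62.0 x − 209.0 y = -3159.02
-169.0 x + 95.2 y = -7850.47
Solving: x ≈ 65.995, y ≈ 34.692 km (keep extra digits for the depth step; rounded: 66.0, 34.7).
Then from the N_03 sphere: z² = 74.18² − (x − 126.8)² − (y − 39.7)² with x = 65.995, y = 34.692, so z ≈ 42.194 ≈ 42.2 km.
Check against N_06 (with the unrounded solution): distance 166.42 ≈ 166.43 km. ✓

(66.0, 34.7, 42.2)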